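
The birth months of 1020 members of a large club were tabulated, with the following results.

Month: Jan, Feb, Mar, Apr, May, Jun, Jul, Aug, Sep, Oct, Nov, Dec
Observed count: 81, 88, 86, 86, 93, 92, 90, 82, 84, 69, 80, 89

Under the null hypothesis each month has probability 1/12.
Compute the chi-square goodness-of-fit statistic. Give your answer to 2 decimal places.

Expected count for each of the 12 categories: 1020/12 = 85.
Jan: (81 − 85)²/85 = 16/85 = 0.188
Feb: (88 − 85)²/85 = 9/85 = 0.106
Mar: (86 − 85)²/85 = 1/85 = 0.012
Apr: (86 − 85)²/85 = 1/85 = 0.012
May: (93 − 85)²/85 = 64/85 = 0.753
Jun: (92 − 85)²/85 = 49/85 = 0.576
Jul: (90 − 85)²/85 = 25/85 = 0.294
Aug: (82 − 85)²/85 = 9/85 = 0.106
Sep: (84 − 85)²/85 = 1/85 = 0.012
Oct: (69 − 85)²/85 = 256/85 = 3.012
Nov: (80 − 85)²/85 = 25/85 = 0.294
Dec: (89 − 85)²/85 = 16/85 = 0.188
Sum = 5.55

5.55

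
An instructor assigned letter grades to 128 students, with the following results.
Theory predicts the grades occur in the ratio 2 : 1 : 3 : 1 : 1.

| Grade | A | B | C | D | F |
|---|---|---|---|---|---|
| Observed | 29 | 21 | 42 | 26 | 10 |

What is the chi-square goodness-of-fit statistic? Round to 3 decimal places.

11.094

Ratio total = 8. Expected counts: 128×2/8 = 32, 128×1/8 = 16, 128×3/8 = 48, 128×1/8 = 16, 128×1/8 = 16.
χ² = (29−32)²/32 + (21−16)²/16 + (42−48)²/48 + (26−16)²/16 + (10−16)²/16
   = 0.2813 + 1.5625 + 0.7500 + 6.2500 + 2.2500
Sum = 11.094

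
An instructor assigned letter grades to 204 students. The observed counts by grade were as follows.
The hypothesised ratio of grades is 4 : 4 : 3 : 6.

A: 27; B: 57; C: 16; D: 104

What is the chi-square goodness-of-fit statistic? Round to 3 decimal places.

Ratio total = 17. Expected counts: 204×4/17 = 48, 204×4/17 = 48, 204×3/17 = 36, 204×6/17 = 72.
χ² = (27−48)²/48 + (57−48)²/48 + (16−36)²/36 + (104−72)²/72
   = 9.1875 + 1.6875 + 11.1111 + 14.2222
Sum = 36.208

36.208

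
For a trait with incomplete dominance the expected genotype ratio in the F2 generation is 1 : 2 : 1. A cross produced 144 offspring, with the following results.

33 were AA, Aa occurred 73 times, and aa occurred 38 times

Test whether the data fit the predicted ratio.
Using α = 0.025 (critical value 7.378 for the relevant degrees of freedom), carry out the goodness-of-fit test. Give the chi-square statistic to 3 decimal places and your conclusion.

0.375; do not reject

Ratio total = 4. Expected counts: 144×1/4 = 36, 144×2/4 = 72, 144×1/4 = 36.
AA: (33 − 36)²/36 = 9/36 = 0.2500
Aa: (73 − 72)²/72 = 1/72 = 0.0139
aa: (38 − 36)²/36 = 4/36 = 0.1111
Sum = 0.375
df = 2. Since 0.375 < 7.378, we do not reject H₀.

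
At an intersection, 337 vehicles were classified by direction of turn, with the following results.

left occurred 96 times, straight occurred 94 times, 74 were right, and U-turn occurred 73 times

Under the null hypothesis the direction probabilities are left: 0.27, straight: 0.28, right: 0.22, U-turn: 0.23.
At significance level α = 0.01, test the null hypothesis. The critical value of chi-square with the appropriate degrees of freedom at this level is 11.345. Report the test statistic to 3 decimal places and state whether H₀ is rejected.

0.540; do not reject

Expected counts E_i = n·p_i: 337×0.27 = 90.99, 337×0.28 = 94.36, 337×0.22 = 74.14, 337×0.23 = 77.51.
χ² = (96−90.99)²/90.99 + (94−94.36)²/94.36 + (74−74.14)²/74.14 + (73−77.51)²/77.51
   = 0.2759 + 0.0014 + 0.0003 + 0.2624
Sum = 0.540
df = 3. Since 0.540 < 11.345, we do not reject H₀.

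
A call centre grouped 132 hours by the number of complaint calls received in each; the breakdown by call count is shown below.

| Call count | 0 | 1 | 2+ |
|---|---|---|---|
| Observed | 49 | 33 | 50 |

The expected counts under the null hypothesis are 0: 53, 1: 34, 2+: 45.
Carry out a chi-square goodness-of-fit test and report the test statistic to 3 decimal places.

0.887

0: (49 − 53)²/53 = 16/53 = 0.3019
1: (33 − 34)²/34 = 1/34 = 0.0294
2+: (50 − 45)²/45 = 25/45 = 0.5556
Sum = 0.887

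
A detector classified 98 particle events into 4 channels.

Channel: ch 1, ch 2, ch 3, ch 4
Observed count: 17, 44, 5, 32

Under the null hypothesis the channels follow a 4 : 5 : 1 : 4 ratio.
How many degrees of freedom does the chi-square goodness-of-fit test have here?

3

There are k = 4 categories and no parameters were estimated from the data, so df = 4 − 1 = 3.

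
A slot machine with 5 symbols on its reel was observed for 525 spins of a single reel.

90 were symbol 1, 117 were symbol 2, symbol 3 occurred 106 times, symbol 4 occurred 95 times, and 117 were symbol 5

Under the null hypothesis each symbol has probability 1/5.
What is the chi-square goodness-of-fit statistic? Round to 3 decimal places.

5.848

Under H₀ each category has probability 1/5, so each expected count is 525/5 = 105.
cat           O        E   (O−E)²/E
symbol 1     90      105     2.1429
symbol 2    117      105     1.3714
symbol 3    106      105     0.0095
symbol 4     95      105     0.9524
symbol 5    117      105     1.3714
Sum = 5.848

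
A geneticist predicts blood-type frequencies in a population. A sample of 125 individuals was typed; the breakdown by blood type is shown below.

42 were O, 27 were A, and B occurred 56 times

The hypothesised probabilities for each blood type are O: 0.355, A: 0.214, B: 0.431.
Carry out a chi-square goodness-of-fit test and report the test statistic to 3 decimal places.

0.213

Expected counts E_i = n·p_i: 125×0.355 = 44.375, 125×0.214 = 26.75, 125×0.431 = 53.875.
χ² = (42−44.375)²/44.375 + (27−26.75)²/26.75 + (56−53.875)²/53.875
   = 0.1271 + 0.0023 + 0.0838
Sum = 0.213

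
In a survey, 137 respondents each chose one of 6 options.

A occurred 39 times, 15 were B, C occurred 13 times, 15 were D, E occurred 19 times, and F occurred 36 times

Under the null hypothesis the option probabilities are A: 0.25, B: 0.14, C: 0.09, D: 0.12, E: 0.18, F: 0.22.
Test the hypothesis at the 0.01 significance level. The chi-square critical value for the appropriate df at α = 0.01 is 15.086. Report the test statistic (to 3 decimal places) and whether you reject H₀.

4.171; do not reject

Expected counts E_i = n·p_i: 137×0.25 = 34.25, 137×0.14 = 19.18, 137×0.09 = 12.33, 137×0.12 = 16.44, 137×0.18 = 24.66, 137×0.22 = 30.14.
A: (39 − 34.25)²/34.25 = 22.5625/34.25 = 0.6588
B: (15 − 19.18)²/19.18 = 17.4724/19.18 = 0.9110
C: (13 − 12.33)²/12.33 = 0.4489/12.33 = 0.0364
D: (15 − 16.44)²/16.44 = 2.0736/16.44 = 0.1261
E: (19 − 24.66)²/24.66 = 32.0356/24.66 = 1.2991
F: (36 − 30.14)²/30.14 = 34.3396/30.14 = 1.1393
Sum = 4.171
df = 5. Since 4.171 < 15.086, we do not reject H₀.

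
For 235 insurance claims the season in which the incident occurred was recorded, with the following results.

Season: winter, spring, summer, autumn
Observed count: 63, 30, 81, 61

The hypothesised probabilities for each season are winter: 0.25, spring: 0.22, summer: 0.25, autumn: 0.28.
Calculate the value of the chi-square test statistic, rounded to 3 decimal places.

Expected counts E_i = n·p_i: 235×0.25 = 58.75, 235×0.22 = 51.7, 235×0.25 = 58.75, 235×0.28 = 65.8.
cat         O        E   (O−E)²/E
winter     63    58.75     0.3074
spring     30     51.7     9.1081
summer     81    58.75     8.4266
autumn     61     65.8     0.3502
Sum = 18.192

18.192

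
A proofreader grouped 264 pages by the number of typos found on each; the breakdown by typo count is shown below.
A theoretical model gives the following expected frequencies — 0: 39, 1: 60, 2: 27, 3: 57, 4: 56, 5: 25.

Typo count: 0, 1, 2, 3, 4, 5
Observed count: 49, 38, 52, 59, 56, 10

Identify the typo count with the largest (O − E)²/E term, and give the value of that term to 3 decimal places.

0: (49 − 39)²/39 = 100/39 = 2.5641
1: (38 − 60)²/60 = 484/60 = 8.0667
2: (52 − 27)²/27 = 625/27 = 23.1481
3: (59 − 57)²/57 = 4/57 = 0.0702
4: (56 − 56)²/56 = 0/56 = 0.0000
5: (10 − 25)²/25 = 225/25 = 9.0000
The largest term is for 2: 23.148.

2, 23.148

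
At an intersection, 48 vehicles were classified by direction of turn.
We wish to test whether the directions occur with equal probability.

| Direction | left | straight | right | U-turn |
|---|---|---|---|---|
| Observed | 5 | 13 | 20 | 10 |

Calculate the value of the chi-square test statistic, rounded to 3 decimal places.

9.833

Expected count for each of the 4 categories: 48/4 = 12.
left: (5 − 12)²/12 = 49/12 = 4.0833
straight: (13 − 12)²/12 = 1/12 = 0.0833
right: (20 − 12)²/12 = 64/12 = 5.3333
U-turn: (10 − 12)²/12 = 4/12 = 0.3333
Sum = 9.833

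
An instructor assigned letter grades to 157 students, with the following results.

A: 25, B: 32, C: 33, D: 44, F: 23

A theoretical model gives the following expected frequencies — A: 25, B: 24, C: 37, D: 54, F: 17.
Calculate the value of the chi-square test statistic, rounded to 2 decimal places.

7.07

cat         O        E   (O−E)²/E
A          25       25      0.000
B          32       24      2.667
C          33       37      0.432
D          44       54      1.852
F          23       17      2.118
Sum = 7.07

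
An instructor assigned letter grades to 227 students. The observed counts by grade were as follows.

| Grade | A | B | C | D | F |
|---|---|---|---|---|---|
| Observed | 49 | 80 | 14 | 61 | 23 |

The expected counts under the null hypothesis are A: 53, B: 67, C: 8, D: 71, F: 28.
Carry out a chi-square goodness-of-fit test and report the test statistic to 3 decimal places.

9.626

A: (49 − 53)²/53 = 16/53 = 0.3019
B: (80 − 67)²/67 = 169/67 = 2.5224
C: (14 − 8)²/8 = 36/8 = 4.5000
D: (61 − 71)²/71 = 100/71 = 1.4085
F: (23 − 28)²/28 = 25/28 = 0.8929
Sum = 9.626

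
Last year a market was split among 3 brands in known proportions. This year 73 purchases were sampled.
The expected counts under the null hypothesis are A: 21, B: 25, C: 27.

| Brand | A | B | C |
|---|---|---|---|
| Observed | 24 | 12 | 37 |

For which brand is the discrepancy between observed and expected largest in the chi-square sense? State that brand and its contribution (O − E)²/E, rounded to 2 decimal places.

cat         O        E   (O−E)²/E
A          24       21      0.429
B          12       25      6.760
C          37       27      3.704
The largest term is for B: 6.76.

B, 6.76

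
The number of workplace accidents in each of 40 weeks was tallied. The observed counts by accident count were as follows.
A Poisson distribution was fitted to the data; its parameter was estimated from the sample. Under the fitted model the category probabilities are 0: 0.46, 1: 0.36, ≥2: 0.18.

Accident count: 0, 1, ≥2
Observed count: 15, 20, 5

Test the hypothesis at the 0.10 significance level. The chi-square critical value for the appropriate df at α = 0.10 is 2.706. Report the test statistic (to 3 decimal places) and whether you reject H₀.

3.478; reject

Expected counts E_i = n·p_i: 40×0.46 = 18.4, 40×0.36 = 14.4, 40×0.18 = 7.2.
0: (15 − 18.4)²/18.4 = 11.56/18.4 = 0.6283
1: (20 − 14.4)²/14.4 = 31.36/14.4 = 2.1778
≥2: (5 − 7.2)²/7.2 = 4.84/7.2 = 0.6722
Sum = 3.478
df = 1. Since 3.478 > 2.706, we reject H₀.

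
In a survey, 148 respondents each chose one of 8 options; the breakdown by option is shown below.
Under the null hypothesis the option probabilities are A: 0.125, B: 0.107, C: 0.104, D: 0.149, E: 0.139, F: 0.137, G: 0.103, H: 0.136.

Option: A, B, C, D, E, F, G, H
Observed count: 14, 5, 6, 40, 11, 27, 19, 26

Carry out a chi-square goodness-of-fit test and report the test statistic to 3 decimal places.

Expected counts E_i = n·p_i: 148×0.125 = 18.5, 148×0.107 = 15.836, 148×0.104 = 15.392, 148×0.149 = 22.052, 148×0.139 = 20.572, 148×0.137 = 20.276, 148×0.103 = 15.244, 148×0.136 = 20.128.
χ² = (14−18.5)²/18.5 + (5−15.836)²/15.836 + (6−15.392)²/15.392 + (40−22.052)²/22.052 + (11−20.572)²/20.572 + (27−20.276)²/20.276 + (19−15.244)²/15.244 + (26−20.128)²/20.128
   = 1.0946 + 7.4147 + 5.7309 + 14.6078 + 4.4538 + 2.2298 + 0.9254 + 1.7131
Sum = 38.170

38.170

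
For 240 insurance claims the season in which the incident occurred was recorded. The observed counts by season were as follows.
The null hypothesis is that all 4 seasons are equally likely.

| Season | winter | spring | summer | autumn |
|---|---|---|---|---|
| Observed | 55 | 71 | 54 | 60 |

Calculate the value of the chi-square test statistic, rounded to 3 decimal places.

3.033

Under H₀ each category has probability 1/4, so each expected count is 240/4 = 60.
χ² = (55−60)²/60 + (71−60)²/60 + (54−60)²/60 + (60−60)²/60
   = 0.4167 + 2.0167 + 0.6000 + 0.0000
Sum = 3.033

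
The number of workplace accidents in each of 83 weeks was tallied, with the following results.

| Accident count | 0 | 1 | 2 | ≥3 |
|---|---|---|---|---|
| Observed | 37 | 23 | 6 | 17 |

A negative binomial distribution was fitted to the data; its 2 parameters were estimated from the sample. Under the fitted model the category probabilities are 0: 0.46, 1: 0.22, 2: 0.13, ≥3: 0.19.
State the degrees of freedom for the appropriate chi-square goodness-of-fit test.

There are k = 4 categories and 2 parameters estimated from the data, so df = 4 − 1 − 2 = 1.

1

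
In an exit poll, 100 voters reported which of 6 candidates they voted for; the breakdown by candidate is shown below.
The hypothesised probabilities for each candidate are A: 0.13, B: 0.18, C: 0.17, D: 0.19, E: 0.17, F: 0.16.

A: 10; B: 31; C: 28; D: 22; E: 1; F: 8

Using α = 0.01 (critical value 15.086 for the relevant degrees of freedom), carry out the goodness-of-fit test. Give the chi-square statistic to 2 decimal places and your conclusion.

36.73; reject

Expected counts E_i = n·p_i: 100×0.13 = 13, 100×0.18 = 18, 100×0.17 = 17, 100×0.19 = 19, 100×0.17 = 17, 100×0.16 = 16.
cat         O        E   (O−E)²/E
A          10       13      0.692
B          31       18      9.389
C          28       17      7.118
D          22       19      0.474
E           1       17     15.059
F           8       16      4.000
Sum = 36.73
df = 5. Since 36.73 > 15.086, we reject H₀.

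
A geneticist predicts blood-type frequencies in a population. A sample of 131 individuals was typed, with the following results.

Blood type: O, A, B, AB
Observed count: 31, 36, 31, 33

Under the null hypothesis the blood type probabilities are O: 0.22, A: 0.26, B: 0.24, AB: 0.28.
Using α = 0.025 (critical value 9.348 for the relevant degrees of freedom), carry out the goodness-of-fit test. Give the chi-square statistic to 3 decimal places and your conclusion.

Expected counts E_i = n·p_i: 131×0.22 = 28.82, 131×0.26 = 34.06, 131×0.24 = 31.44, 131×0.28 = 36.68.
cat         O        E   (O−E)²/E
O          31    28.82     0.1649
A          36    34.06     0.1105
B          31    31.44     0.0062
AB         33    36.68     0.3692
Sum = 0.651
df = 3. Since 0.651 < 9.348, we do not reject H₀.

0.651; do not reject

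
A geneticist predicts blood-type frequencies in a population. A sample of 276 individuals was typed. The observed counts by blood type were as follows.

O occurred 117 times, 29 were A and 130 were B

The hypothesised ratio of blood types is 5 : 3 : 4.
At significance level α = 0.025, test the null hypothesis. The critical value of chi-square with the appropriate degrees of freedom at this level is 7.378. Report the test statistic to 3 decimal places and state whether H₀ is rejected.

38.919; reject

Ratio total = 12. Expected counts: 276×5/12 = 115, 276×3/12 = 69, 276×4/12 = 92.
O: (117 − 115)²/115 = 4/115 = 0.0348
A: (29 − 69)²/69 = 1600/69 = 23.1884
B: (130 − 92)²/92 = 1444/92 = 15.6957
Sum = 38.919
df = 2. Since 38.919 > 7.378, we reject H₀.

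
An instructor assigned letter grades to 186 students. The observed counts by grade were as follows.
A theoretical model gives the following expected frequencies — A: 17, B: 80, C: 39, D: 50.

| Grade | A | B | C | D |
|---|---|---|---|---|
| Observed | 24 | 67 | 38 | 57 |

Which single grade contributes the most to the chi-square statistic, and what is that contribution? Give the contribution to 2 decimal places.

A, 2.88

A: (24 − 17)²/17 = 49/17 = 2.882
B: (67 − 80)²/80 = 169/80 = 2.113
C: (38 − 39)²/39 = 1/39 = 0.026
D: (57 − 50)²/50 = 49/50 = 0.980
The largest term is for A: 2.88.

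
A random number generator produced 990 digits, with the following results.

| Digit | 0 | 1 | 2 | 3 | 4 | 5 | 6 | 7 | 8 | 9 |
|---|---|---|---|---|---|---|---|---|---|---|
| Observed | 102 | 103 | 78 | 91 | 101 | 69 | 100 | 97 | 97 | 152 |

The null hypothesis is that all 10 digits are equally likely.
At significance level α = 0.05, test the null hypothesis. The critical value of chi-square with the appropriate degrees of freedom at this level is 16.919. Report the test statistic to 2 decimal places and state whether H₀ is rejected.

Expected count for each of the 10 categories: 990/10 = 99.
cat         O        E   (O−E)²/E
0         102       99      0.091
1         103       99      0.162
2          78       99      4.455
3          91       99      0.646
4         101       99      0.040
5          69       99      9.091
6         100       99      0.010
7          97       99      0.040
8          97       99      0.040
9         152       99     28.374
Sum = 42.95
df = 9. Since 42.95 > 16.919, we reject H₀.

42.95; reject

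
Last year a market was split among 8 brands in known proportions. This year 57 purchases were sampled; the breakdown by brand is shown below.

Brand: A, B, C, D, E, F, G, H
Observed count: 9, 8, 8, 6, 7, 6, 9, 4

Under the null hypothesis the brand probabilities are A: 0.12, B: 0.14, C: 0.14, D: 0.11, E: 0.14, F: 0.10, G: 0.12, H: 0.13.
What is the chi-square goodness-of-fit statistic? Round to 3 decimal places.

Expected counts E_i = n·p_i: 57×0.12 = 6.84, 57×0.14 = 7.98, 57×0.14 = 7.98, 57×0.11 = 6.27, 57×0.14 = 7.98, 57×0.10 = 5.7, 57×0.12 = 6.84, 57×0.13 = 7.41.
χ² = (9−6.84)²/6.84 + (8−7.98)²/7.98 + (8−7.98)²/7.98 + (6−6.27)²/6.27 + (7−7.98)²/7.98 + (6−5.7)²/5.7 + (9−6.84)²/6.84 + (4−7.41)²/7.41
   = 0.6821 + 0.0001 + 0.0001 + 0.0116 + 0.1204 + 0.0158 + 0.6821 + 1.5692
Sum = 3.081

3.081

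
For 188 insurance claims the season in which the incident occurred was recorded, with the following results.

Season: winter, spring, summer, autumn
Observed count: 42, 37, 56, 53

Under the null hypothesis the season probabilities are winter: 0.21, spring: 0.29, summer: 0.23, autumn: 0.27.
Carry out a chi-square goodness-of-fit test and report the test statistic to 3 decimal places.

Expected counts E_i = n·p_i: 188×0.21 = 39.48, 188×0.29 = 54.52, 188×0.23 = 43.24, 188×0.27 = 50.76.
χ² = (42−39.48)²/39.48 + (37−54.52)²/54.52 + (56−43.24)²/43.24 + (53−50.76)²/50.76
   = 0.1609 + 5.6301 + 3.7654 + 0.0988
Sum = 9.655

9.655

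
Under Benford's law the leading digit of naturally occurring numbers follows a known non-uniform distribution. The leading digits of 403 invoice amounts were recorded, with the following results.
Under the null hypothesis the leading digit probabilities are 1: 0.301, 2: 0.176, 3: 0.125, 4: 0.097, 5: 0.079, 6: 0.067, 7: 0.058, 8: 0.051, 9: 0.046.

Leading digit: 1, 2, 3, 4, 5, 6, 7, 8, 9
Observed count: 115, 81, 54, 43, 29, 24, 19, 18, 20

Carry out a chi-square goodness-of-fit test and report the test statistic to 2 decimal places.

4.25

Expected counts E_i = n·p_i: 403×0.301 = 121.303, 403×0.176 = 70.928, 403×0.125 = 50.375, 403×0.097 = 39.091, 403×0.079 = 31.837, 403×0.067 = 27.001, 403×0.058 = 23.374, 403×0.051 = 20.553, 403×0.046 = 18.538.
χ² = (115−121.303)²/121.303 + (81−70.928)²/70.928 + (54−50.375)²/50.375 + (43−39.091)²/39.091 + (29−31.837)²/31.837 + (24−27.001)²/27.001 + (19−23.374)²/23.374 + (18−20.553)²/20.553 + (20−18.538)²/18.538
   = 0.328 + 1.430 + 0.261 + 0.391 + 0.253 + 0.334 + 0.819 + 0.317 + 0.115
Sum = 4.25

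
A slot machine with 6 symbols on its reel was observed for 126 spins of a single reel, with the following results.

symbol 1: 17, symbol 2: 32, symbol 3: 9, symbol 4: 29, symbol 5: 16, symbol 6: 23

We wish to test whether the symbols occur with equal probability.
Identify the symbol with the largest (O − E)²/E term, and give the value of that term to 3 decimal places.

Expected count for each of the 6 categories: 126/6 = 21.
cat           O        E   (O−E)²/E
symbol 1     17       21     0.7619
symbol 2     32       21     5.7619
symbol 3      9       21     6.8571
symbol 4     29       21     3.0476
symbol 5     16       21     1.1905
symbol 6     23       21     0.1905
The largest term is for symbol 3: 6.857.

symbol 3, 6.857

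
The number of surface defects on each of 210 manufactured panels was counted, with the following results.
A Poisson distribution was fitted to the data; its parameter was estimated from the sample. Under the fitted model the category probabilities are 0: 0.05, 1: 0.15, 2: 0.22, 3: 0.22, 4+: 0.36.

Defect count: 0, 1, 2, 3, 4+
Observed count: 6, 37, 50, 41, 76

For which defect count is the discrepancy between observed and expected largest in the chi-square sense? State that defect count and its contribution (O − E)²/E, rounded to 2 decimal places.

Expected counts E_i = n·p_i: 210×0.05 = 10.5, 210×0.15 = 31.5, 210×0.22 = 46.2, 210×0.22 = 46.2, 210×0.36 = 75.6.
cat         O        E   (O−E)²/E
0           6     10.5      1.929
1          37     31.5      0.960
2          50     46.2      0.313
3          41     46.2      0.585
4+         76     75.6      0.002
The largest term is for 0: 1.93.

0, 1.93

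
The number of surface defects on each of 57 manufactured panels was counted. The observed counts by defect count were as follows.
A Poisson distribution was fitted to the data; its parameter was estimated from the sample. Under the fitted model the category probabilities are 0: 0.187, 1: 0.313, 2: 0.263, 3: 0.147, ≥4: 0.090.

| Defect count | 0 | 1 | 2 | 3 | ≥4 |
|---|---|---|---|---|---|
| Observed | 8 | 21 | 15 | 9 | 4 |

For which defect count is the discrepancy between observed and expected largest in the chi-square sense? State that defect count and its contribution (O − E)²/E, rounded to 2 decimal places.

Expected counts E_i = n·p_i: 57×0.187 = 10.659, 57×0.313 = 17.841, 57×0.263 = 14.991, 57×0.147 = 8.379, 57×0.090 = 5.13.
cat         O        E   (O−E)²/E
0           8   10.659      0.663
1          21   17.841      0.559
2          15   14.991      0.000
3           9    8.379      0.046
≥4          4     5.13      0.249
The largest term is for 0: 0.66.

0, 0.66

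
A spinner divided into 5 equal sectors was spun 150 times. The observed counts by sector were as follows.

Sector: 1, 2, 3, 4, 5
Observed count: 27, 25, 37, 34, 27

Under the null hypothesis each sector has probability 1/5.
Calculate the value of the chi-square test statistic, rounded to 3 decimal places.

Under H₀ each category has probability 1/5, so each expected count is 150/5 = 30.
χ² = (27−30)²/30 + (25−30)²/30 + (37−30)²/30 + (34−30)²/30 + (27−30)²/30
   = 0.3000 + 0.8333 + 1.6333 + 0.5333 + 0.3000
Sum = 3.600

3.600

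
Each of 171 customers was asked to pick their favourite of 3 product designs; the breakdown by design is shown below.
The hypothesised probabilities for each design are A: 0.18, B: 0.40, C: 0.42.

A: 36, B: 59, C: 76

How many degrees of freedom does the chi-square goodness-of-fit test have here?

There are k = 3 categories and no parameters were estimated from the data, so df = 3 − 1 = 2.

2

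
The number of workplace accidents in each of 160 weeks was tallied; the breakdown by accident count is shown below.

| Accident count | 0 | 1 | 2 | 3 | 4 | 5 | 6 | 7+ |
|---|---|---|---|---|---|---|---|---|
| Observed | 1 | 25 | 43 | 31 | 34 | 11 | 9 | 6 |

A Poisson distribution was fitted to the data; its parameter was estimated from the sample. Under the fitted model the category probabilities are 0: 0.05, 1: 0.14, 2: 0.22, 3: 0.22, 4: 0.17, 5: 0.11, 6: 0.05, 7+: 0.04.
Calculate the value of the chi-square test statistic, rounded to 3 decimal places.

12.981

Expected counts E_i = n·p_i: 160×0.05 = 8, 160×0.14 = 22.4, 160×0.22 = 35.2, 160×0.22 = 35.2, 160×0.17 = 27.2, 160×0.11 = 17.6, 160×0.05 = 8, 160×0.04 = 6.4.
0: (1 − 8)²/8 = 49/8 = 6.1250
1: (25 − 22.4)²/22.4 = 6.76/22.4 = 0.3018
2: (43 − 35.2)²/35.2 = 60.84/35.2 = 1.7284
3: (31 − 35.2)²/35.2 = 17.64/35.2 = 0.5011
4: (34 − 27.2)²/27.2 = 46.24/27.2 = 1.7000
5: (11 − 17.6)²/17.6 = 43.56/17.6 = 2.4750
6: (9 − 8)²/8 = 1/8 = 0.1250
7+: (6 − 6.4)²/6.4 = 0.16/6.4 = 0.0250
Sum = 12.981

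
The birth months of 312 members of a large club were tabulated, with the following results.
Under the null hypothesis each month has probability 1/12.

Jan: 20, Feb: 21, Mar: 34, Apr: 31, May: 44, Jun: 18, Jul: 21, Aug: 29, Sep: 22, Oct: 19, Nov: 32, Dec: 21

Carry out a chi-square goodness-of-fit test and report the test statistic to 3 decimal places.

Expected count for each of the 12 categories: 312/12 = 26.
χ² = (20−26)²/26 + (21−26)²/26 + (34−26)²/26 + (31−26)²/26 + (44−26)²/26 + (18−26)²/26 + (21−26)²/26 + (29−26)²/26 + (22−26)²/26 + (19−26)²/26 + (32−26)²/26 + (21−26)²/26
   = 1.3846 + 0.9615 + 2.4615 + 0.9615 + 12.4615 + 2.4615 + 0.9615 + 0.3462 + 0.6154 + 1.8846 + 1.3846 + 0.9615
Sum = 26.846

26.846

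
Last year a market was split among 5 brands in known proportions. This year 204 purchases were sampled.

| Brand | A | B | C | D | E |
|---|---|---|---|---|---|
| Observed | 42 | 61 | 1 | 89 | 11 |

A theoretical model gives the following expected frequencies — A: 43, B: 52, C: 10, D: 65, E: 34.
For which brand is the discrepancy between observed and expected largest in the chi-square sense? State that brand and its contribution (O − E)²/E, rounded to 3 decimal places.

A: (42 − 43)²/43 = 1/43 = 0.0233
B: (61 − 52)²/52 = 81/52 = 1.5577
C: (1 − 10)²/10 = 81/10 = 8.1000
D: (89 − 65)²/65 = 576/65 = 8.8615
E: (11 − 34)²/34 = 529/34 = 15.5588
The largest term is for E: 15.559.

E, 15.559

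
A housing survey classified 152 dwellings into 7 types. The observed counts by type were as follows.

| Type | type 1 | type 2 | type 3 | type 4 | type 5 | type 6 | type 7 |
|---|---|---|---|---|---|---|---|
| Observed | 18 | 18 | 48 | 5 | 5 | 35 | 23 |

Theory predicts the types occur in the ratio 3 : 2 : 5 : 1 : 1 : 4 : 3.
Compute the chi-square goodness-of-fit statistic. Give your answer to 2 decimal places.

5.92

Ratio total = 19. Expected counts: 152×3/19 = 24, 152×2/19 = 16, 152×5/19 = 40, 152×1/19 = 8, 152×1/19 = 8, 152×4/19 = 32, 152×3/19 = 24.
χ² = (18−24)²/24 + (18−16)²/16 + (48−40)²/40 + (5−8)²/8 + (5−8)²/8 + (35−32)²/32 + (23−24)²/24
   = 1.500 + 0.250 + 1.600 + 1.125 + 1.125 + 0.281 + 0.042
Sum = 5.92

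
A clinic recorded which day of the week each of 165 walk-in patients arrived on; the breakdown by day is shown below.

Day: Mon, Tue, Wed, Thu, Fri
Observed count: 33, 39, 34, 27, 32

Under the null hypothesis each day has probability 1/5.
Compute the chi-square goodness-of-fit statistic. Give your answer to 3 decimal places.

Under H₀ each category has probability 1/5, so each expected count is 165/5 = 33.
cat         O        E   (O−E)²/E
Mon        33       33     0.0000
Tue        39       33     1.0909
Wed        34       33     0.0303
Thu        27       33     1.0909
Fri        32       33     0.0303
Sum = 2.242

2.242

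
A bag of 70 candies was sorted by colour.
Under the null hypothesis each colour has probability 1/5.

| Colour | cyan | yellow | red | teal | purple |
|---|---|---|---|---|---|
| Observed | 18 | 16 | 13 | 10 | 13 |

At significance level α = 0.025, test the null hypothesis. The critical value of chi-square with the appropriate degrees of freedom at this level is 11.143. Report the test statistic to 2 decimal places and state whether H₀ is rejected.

2.71; do not reject

Under H₀ each category has probability 1/5, so each expected count is 70/5 = 14.
cyan: (18 − 14)²/14 = 16/14 = 1.143
yellow: (16 − 14)²/14 = 4/14 = 0.286
red: (13 − 14)²/14 = 1/14 = 0.071
teal: (10 − 14)²/14 = 16/14 = 1.143
purple: (13 − 14)²/14 = 1/14 = 0.071
Sum = 2.71
df = 4. Since 2.71 < 11.143, we do not reject H₀.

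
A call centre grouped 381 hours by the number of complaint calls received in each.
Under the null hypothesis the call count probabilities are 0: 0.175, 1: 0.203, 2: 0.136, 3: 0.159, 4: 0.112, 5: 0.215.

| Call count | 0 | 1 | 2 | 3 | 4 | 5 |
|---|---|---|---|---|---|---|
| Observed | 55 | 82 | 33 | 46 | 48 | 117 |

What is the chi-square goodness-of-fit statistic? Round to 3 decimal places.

28.359

Expected counts E_i = n·p_i: 381×0.175 = 66.675, 381×0.203 = 77.343, 381×0.136 = 51.816, 381×0.159 = 60.579, 381×0.112 = 42.672, 381×0.215 = 81.915.
χ² = (55−66.675)²/66.675 + (82−77.343)²/77.343 + (33−51.816)²/51.816 + (46−60.579)²/60.579 + (48−42.672)²/42.672 + (117−81.915)²/81.915
   = 2.0443 + 0.2804 + 6.8327 + 3.5086 + 0.6653 + 15.0273
Sum = 28.359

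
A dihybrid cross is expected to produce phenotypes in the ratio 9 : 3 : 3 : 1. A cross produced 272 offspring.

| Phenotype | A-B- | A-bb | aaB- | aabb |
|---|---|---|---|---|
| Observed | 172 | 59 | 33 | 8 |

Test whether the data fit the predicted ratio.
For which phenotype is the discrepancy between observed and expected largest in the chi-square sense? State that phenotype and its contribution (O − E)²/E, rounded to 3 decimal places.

Ratio total = 16. Expected counts: 272×9/16 = 153, 272×3/16 = 51, 272×3/16 = 51, 272×1/16 = 17.
χ² = (172−153)²/153 + (59−51)²/51 + (33−51)²/51 + (8−17)²/17
   = 2.3595 + 1.2549 + 6.3529 + 4.7647
The largest term is for aaB-: 6.353.

aaB-, 6.353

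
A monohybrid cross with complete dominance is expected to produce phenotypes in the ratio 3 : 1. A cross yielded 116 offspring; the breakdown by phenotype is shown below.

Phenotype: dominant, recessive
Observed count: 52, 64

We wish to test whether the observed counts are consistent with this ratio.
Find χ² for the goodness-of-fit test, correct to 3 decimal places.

56.322

Ratio total = 4. Expected counts: 116×3/4 = 87, 116×1/4 = 29.
χ² = (52−87)²/87 + (64−29)²/29
   = 14.0805 + 42.2414
Sum = 56.322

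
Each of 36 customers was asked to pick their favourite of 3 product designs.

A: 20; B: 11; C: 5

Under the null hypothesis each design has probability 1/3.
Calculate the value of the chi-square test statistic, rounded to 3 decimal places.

Expected count for each of the 3 categories: 36/3 = 12.
A: (20 − 12)²/12 = 64/12 = 5.3333
B: (11 − 12)²/12 = 1/12 = 0.0833
C: (5 − 12)²/12 = 49/12 = 4.0833
Sum = 9.500

9.500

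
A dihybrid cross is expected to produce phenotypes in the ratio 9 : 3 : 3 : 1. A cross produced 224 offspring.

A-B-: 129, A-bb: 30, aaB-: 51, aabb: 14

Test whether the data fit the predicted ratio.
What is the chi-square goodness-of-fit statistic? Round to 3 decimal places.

5.429

Ratio total = 16. Expected counts: 224×9/16 = 126, 224×3/16 = 42, 224×3/16 = 42, 224×1/16 = 14.
cat         O        E   (O−E)²/E
A-B-      129      126     0.0714
A-bb       30       42     3.4286
aaB-       51       42     1.9286
aabb       14       14     0.0000
Sum = 5.429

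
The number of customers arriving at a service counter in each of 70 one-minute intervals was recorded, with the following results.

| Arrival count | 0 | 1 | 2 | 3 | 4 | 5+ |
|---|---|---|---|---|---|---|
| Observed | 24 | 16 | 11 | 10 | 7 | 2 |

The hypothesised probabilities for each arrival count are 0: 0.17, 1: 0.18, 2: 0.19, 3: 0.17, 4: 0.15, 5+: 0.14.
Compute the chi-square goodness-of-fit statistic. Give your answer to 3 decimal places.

Expected counts E_i = n·p_i: 70×0.17 = 11.9, 70×0.18 = 12.6, 70×0.19 = 13.3, 70×0.17 = 11.9, 70×0.15 = 10.5, 70×0.14 = 9.8.
cat         O        E   (O−E)²/E
0          24     11.9    12.3034
1          16     12.6     0.9175
2          11     13.3     0.3977
3          10     11.9     0.3034
4           7     10.5     1.1667
5+          2      9.8     6.2082
Sum = 21.297

21.297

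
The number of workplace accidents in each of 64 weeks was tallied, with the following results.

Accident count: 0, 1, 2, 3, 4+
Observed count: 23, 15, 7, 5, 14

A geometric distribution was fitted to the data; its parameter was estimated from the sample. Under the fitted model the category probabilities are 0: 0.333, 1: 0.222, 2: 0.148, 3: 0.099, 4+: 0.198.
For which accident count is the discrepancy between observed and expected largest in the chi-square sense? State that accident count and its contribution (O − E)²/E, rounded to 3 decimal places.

Expected counts E_i = n·p_i: 64×0.333 = 21.312, 64×0.222 = 14.208, 64×0.148 = 9.472, 64×0.099 = 6.336, 64×0.198 = 12.672.
χ² = (23−21.312)²/21.312 + (15−14.208)²/14.208 + (7−9.472)²/9.472 + (5−6.336)²/6.336 + (14−12.672)²/12.672
   = 0.1337 + 0.0441 + 0.6451 + 0.2817 + 0.1392
The largest term is for 2: 0.645.

2, 0.645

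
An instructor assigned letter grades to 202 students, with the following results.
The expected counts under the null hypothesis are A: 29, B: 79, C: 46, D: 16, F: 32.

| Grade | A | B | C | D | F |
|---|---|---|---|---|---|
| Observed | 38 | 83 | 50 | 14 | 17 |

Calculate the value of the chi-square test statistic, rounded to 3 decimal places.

χ² = (38−29)²/29 + (83−79)²/79 + (50−46)²/46 + (14−16)²/16 + (17−32)²/32
   = 2.7931 + 0.2025 + 0.3478 + 0.2500 + 7.0313
Sum = 10.625

10.625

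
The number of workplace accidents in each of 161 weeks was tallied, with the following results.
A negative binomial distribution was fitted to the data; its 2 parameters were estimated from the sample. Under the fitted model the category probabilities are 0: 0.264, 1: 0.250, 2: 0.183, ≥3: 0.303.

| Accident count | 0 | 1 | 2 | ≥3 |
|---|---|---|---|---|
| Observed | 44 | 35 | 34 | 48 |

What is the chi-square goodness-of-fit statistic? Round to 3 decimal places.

Expected counts E_i = n·p_i: 161×0.264 = 42.504, 161×0.250 = 40.25, 161×0.183 = 29.463, 161×0.303 = 48.783.
χ² = (44−42.504)²/42.504 + (35−40.25)²/40.25 + (34−29.463)²/29.463 + (48−48.783)²/48.783
   = 0.0527 + 0.6848 + 0.6987 + 0.0126
Sum = 1.449

1.449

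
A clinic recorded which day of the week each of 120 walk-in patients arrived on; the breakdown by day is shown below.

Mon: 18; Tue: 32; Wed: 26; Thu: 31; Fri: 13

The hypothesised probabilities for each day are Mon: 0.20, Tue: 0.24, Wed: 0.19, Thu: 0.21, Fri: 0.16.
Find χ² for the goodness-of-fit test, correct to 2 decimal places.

Expected counts E_i = n·p_i: 120×0.20 = 24, 120×0.24 = 28.8, 120×0.19 = 22.8, 120×0.21 = 25.2, 120×0.16 = 19.2.
Mon: (18 − 24)²/24 = 36/24 = 1.500
Tue: (32 − 28.8)²/28.8 = 10.24/28.8 = 0.356
Wed: (26 − 22.8)²/22.8 = 10.24/22.8 = 0.449
Thu: (31 − 25.2)²/25.2 = 33.64/25.2 = 1.335
Fri: (13 − 19.2)²/19.2 = 38.44/19.2 = 2.002
Sum = 5.64

5.64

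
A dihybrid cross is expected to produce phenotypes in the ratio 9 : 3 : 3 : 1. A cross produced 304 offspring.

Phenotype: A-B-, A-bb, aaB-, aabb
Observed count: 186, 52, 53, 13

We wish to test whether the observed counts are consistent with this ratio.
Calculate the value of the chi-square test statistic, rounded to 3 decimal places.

3.930

Ratio total = 16. Expected counts: 304×9/16 = 171, 304×3/16 = 57, 304×3/16 = 57, 304×1/16 = 19.
A-B-: (186 − 171)²/171 = 225/171 = 1.3158
A-bb: (52 − 57)²/57 = 25/57 = 0.4386
aaB-: (53 − 57)²/57 = 16/57 = 0.2807
aabb: (13 − 19)²/19 = 36/19 = 1.8947
Sum = 3.930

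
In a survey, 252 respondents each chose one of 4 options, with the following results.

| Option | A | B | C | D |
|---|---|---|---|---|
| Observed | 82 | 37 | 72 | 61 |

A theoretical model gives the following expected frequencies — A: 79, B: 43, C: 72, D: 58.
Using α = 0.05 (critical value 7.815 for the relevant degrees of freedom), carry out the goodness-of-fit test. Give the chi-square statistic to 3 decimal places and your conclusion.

cat         O        E   (O−E)²/E
A          82       79     0.1139
B          37       43     0.8372
C          72       72     0.0000
D          61       58     0.1552
Sum = 1.106
df = 3. Since 1.106 < 7.815, we do not reject H₀.

1.106; do not reject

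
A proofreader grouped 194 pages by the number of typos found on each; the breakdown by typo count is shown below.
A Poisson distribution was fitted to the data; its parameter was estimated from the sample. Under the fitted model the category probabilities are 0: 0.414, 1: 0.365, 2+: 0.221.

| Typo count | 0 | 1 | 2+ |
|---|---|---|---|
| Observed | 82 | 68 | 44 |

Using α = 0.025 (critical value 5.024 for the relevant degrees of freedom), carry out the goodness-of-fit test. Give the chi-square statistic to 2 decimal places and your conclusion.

Expected counts E_i = n·p_i: 194×0.414 = 80.316, 194×0.365 = 70.81, 194×0.221 = 42.874.
cat         O        E   (O−E)²/E
0          82   80.316      0.035
1          68    70.81      0.112
2+         44   42.874      0.030
Sum = 0.18
df = 1. Since 0.18 < 5.024, we do not reject H₀.

0.18; do not reject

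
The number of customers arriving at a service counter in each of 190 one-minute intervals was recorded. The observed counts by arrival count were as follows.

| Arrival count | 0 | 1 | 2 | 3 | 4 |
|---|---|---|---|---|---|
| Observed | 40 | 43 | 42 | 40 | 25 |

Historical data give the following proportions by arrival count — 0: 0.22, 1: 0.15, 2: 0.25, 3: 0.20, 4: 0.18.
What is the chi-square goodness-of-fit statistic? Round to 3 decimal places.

10.672

Expected counts E_i = n·p_i: 190×0.22 = 41.8, 190×0.15 = 28.5, 190×0.25 = 47.5, 190×0.20 = 38, 190×0.18 = 34.2.
0: (40 − 41.8)²/41.8 = 3.24/41.8 = 0.0775
1: (43 − 28.5)²/28.5 = 210.25/28.5 = 7.3772
2: (42 − 47.5)²/47.5 = 30.25/47.5 = 0.6368
3: (40 − 38)²/38 = 4/38 = 0.1053
4: (25 − 34.2)²/34.2 = 84.64/34.2 = 2.4749
Sum = 10.672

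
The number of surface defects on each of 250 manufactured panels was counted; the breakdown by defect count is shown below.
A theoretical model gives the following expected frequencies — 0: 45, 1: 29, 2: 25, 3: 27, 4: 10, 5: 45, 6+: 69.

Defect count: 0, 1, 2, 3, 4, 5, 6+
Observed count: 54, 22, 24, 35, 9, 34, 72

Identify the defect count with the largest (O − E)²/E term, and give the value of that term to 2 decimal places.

5, 2.69

cat         O        E   (O−E)²/E
0          54       45      1.800
1          22       29      1.690
2          24       25      0.040
3          35       27      2.370
4           9       10      0.100
5          34       45      2.689
6+         72       69      0.130
The largest term is for 5: 2.69.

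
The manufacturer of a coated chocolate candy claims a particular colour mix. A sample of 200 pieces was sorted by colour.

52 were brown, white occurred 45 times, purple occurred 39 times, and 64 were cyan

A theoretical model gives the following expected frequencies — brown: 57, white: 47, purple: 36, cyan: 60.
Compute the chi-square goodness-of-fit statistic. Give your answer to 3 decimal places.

brown: (52 − 57)²/57 = 25/57 = 0.4386
white: (45 − 47)²/47 = 4/47 = 0.0851
purple: (39 − 36)²/36 = 9/36 = 0.2500
cyan: (64 − 60)²/60 = 16/60 = 0.2667
Sum = 1.040

1.040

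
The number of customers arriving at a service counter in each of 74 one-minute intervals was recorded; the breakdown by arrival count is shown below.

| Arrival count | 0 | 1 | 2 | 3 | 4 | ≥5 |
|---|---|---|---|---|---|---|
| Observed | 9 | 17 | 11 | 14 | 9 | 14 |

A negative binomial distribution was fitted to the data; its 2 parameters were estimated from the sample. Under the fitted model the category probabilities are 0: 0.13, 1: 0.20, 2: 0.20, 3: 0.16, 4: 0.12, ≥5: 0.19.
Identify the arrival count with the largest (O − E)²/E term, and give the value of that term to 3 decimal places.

2, 0.976

Expected counts E_i = n·p_i: 74×0.13 = 9.62, 74×0.20 = 14.8, 74×0.20 = 14.8, 74×0.16 = 11.84, 74×0.12 = 8.88, 74×0.19 = 14.06.
0: (9 − 9.62)²/9.62 = 0.3844/9.62 = 0.0400
1: (17 − 14.8)²/14.8 = 4.84/14.8 = 0.3270
2: (11 − 14.8)²/14.8 = 14.44/14.8 = 0.9757
3: (14 − 11.84)²/11.84 = 4.6656/11.84 = 0.3941
4: (9 − 8.88)²/8.88 = 0.0144/8.88 = 0.0016
≥5: (14 − 14.06)²/14.06 = 0.0036/14.06 = 0.0003
The largest term is for 2: 0.976.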